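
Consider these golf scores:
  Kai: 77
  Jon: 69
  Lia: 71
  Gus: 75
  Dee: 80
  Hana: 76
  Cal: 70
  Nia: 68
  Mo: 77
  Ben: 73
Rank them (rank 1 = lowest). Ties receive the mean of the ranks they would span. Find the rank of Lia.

Sorted (ascending): 68, 69, 70, 71, 73, 75, 76, 77, 77, 80
The 2 values of 77 occupy positions 8–9 → average rank (8+9)/2 = 8.5.
Lia has value 71 → rank 4.

4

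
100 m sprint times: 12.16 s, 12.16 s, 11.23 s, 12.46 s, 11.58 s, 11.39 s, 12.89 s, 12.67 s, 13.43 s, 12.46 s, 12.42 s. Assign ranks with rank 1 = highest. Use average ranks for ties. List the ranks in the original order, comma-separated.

7.5, 7.5, 11, 4.5, 9, 10, 2, 3, 1, 4.5, 6

Sorted (descending): 13.43, 12.89, 12.67, 12.46, 12.46, 12.42, 12.16, 12.16, 11.58, 11.39, 11.23
The 2 values of 12.46 occupy positions 4–5 → average rank (4+5)/2 = 4.5.
The 2 values of 12.16 occupy positions 7–8 → average rank (7+8)/2 = 7.5.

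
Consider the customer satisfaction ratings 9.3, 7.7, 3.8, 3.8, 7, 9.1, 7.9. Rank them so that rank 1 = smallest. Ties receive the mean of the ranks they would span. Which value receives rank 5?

Sorted (ascending): 3.8, 3.8, 7, 7.7, 7.9, 9.1, 9.3
The 2 values of 3.8 occupy positions 1–2 → average rank (1+2)/2 = 1.5.
Rank 5 → value 7.9.

7.9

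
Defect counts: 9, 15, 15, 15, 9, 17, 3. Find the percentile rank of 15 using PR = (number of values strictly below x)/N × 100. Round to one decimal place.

N = 7.
Strictly below 15: 3. Equal to 15: 3.
PR = 3/7 × 100 = 42.9

42.9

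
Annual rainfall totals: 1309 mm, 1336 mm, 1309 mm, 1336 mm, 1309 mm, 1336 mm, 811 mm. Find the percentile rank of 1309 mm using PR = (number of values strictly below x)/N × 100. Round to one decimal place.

14.3

N = 7.
Strictly below 1309: 1. Equal to 1309: 3.
PR = 1/7 × 100 = 14.3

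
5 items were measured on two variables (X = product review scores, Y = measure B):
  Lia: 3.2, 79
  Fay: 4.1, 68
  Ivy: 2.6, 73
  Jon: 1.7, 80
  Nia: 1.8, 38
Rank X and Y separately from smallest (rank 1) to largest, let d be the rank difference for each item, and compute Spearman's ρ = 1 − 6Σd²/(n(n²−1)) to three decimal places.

Ranks of variable 1: 4, 5, 3, 1, 2
Ranks of variable 2: 4, 2, 3, 5, 1
d = r₁ − r₂: 0, 3, 0, -4, 1
d²: 0, 9, 0, 16, 1; Σd² = 26
ρ = 1 − 6·26/(5·24) = 1 − 156/120 = -0.300

-0.300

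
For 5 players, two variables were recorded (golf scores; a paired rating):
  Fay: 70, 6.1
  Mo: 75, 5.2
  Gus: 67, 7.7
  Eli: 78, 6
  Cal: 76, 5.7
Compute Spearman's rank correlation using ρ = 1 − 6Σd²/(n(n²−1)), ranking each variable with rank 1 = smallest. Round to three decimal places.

-0.600

Ranks of variable 1: 2, 3, 1, 5, 4
Ranks of variable 2: 4, 1, 5, 3, 2
d = r₁ − r₂: -2, 2, -4, 2, 2
d²: 4, 4, 16, 4, 4; Σd² = 32
ρ = 1 − 6·32/(5·24) = 1 − 192/120 = -0.600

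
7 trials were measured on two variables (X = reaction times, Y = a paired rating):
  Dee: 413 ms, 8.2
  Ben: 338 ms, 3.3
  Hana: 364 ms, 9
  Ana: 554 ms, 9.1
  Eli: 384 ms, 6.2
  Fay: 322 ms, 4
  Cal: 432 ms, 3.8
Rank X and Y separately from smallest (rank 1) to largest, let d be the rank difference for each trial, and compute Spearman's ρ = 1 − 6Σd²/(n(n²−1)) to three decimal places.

0.464

Ranks of variable 1: 5, 2, 3, 7, 4, 1, 6
Ranks of variable 2: 5, 1, 6, 7, 4, 3, 2
d = r₁ − r₂: 0, 1, -3, 0, 0, -2, 4
d²: 0, 1, 9, 0, 0, 4, 16; Σd² = 30
ρ = 1 − 6·30/(7·48) = 1 − 180/336 = 0.464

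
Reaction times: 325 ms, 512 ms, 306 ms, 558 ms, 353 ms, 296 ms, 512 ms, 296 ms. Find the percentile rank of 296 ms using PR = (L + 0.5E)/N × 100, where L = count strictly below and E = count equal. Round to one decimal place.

12.5

N = 8.
Strictly below 296: 0. Equal to 296: 2.
PR = (0 + 0.5·2)/8 × 100 = 12.5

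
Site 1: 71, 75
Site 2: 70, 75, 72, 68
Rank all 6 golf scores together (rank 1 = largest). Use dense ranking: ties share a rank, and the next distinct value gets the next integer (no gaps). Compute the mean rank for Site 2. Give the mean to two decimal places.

3.00

Sorted (descending): 75, 75, 72, 71, 70, 68
The 2 values of 75 share dense rank 1.
Remaining distinct values take the next consecutive integers.
Site 2 values → pooled ranks: 70→4, 75→1, 72→2, 68→5
Mean rank = (4 + 1 + 2 + 5) / 4 = 3.00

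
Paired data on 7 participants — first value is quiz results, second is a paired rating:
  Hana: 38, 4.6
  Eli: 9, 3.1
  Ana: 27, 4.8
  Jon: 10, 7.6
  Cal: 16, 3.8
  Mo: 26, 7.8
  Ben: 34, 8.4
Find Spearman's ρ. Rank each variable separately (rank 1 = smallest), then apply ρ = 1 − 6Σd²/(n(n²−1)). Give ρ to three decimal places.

0.429

Ranks of variable 1: 7, 1, 5, 2, 3, 4, 6
Ranks of variable 2: 3, 1, 4, 5, 2, 6, 7
d = r₁ − r₂: 4, 0, 1, -3, 1, -2, -1
d²: 16, 0, 1, 9, 1, 4, 1; Σd² = 32
ρ = 1 − 6·32/(7·48) = 1 − 192/336 = 0.429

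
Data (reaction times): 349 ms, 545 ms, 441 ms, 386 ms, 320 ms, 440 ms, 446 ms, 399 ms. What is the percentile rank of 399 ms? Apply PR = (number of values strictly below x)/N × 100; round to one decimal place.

37.5

N = 8.
Strictly below 399: 3. Equal to 399: 1.
PR = 3/8 × 100 = 37.5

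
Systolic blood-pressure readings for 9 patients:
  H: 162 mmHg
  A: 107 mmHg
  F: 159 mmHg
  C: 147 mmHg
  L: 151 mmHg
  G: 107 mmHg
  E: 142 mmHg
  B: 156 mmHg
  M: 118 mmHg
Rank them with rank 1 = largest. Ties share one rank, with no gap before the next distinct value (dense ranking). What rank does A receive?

8

Sorted (descending): 162, 159, 156, 151, 147, 142, 118, 107, 107
The 2 values of 107 share dense rank 8.
Remaining distinct values take the next consecutive integers.
A has value 107 mmHg → rank 8.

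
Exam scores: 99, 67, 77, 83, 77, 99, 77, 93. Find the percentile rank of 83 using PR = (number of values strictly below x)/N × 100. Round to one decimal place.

50.0

N = 8.
Strictly below 83: 4. Equal to 83: 1.
PR = 4/8 × 100 = 50.0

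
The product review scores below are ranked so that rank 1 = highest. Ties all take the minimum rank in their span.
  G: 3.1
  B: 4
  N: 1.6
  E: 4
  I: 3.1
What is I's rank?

3

Sorted (descending): 4, 4, 3.1, 3.1, 1.6
The 2 values of 4 occupy positions 1–2 → each gets rank 1.
The 2 values of 3.1 occupy positions 3–4 → each gets rank 3.
I has value 3.1 → rank 3.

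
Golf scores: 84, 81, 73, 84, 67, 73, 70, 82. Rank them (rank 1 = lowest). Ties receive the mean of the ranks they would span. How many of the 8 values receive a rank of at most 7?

Sorted (ascending): 67, 70, 73, 73, 81, 82, 84, 84
The 2 values of 73 occupy positions 3–4 → average rank (3+4)/2 = 3.5.
The 2 values of 84 occupy positions 7–8 → average rank (7+8)/2 = 7.5.
Ranks ≤ 7: {1, 2, 3.5, 3.5, 5, 6} → 6 values.

6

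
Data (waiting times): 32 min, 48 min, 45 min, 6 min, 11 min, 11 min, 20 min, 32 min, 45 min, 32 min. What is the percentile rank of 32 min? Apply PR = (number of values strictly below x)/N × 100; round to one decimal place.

N = 10.
Strictly below 32: 4. Equal to 32: 3.
PR = 4/10 × 100 = 40.0

40.0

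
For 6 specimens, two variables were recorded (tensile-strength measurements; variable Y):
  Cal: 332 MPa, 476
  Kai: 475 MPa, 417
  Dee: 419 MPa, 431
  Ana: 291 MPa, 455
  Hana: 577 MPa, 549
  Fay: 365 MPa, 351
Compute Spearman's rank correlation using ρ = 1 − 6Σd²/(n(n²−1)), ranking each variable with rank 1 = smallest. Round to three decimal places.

0.086

Ranks of variable 1: 2, 5, 4, 1, 6, 3
Ranks of variable 2: 5, 2, 3, 4, 6, 1
d = r₁ − r₂: -3, 3, 1, -3, 0, 2
d²: 9, 9, 1, 9, 0, 4; Σd² = 32
ρ = 1 − 6·32/(6·35) = 1 − 192/210 = 0.086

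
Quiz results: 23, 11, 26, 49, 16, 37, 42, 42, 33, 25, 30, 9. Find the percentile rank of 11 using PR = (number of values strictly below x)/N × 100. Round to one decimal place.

8.3

N = 12.
Strictly below 11: 1. Equal to 11: 1.
PR = 1/12 × 100 = 8.3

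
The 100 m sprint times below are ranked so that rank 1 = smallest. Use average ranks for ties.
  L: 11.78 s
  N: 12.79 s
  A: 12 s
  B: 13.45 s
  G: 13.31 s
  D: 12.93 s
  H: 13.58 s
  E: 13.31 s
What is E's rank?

Sorted (ascending): 11.78, 12, 12.79, 12.93, 13.31, 13.31, 13.45, 13.58
The 2 values of 13.31 occupy positions 5–6 → average rank (5+6)/2 = 5.5.
E has value 13.31 s → rank 5.5.

5.5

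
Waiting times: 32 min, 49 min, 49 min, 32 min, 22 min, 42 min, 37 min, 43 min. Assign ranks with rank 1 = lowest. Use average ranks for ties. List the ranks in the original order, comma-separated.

2.5, 7.5, 7.5, 2.5, 1, 5, 4, 6

Sorted (ascending): 22, 32, 32, 37, 42, 43, 49, 49
The 2 values of 32 occupy positions 2–3 → average rank (2+3)/2 = 2.5.
The 2 values of 49 occupy positions 7–8 → average rank (7+8)/2 = 7.5.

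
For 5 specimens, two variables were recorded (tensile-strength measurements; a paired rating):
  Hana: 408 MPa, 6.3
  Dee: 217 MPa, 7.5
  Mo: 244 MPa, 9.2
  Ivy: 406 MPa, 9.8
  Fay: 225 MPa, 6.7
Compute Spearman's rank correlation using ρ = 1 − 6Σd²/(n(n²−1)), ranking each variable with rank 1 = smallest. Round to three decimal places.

Ranks of variable 1: 5, 1, 3, 4, 2
Ranks of variable 2: 1, 3, 4, 5, 2
d = r₁ − r₂: 4, -2, -1, -1, 0
d²: 16, 4, 1, 1, 0; Σd² = 22
ρ = 1 − 6·22/(5·24) = 1 − 132/120 = -0.100

-0.100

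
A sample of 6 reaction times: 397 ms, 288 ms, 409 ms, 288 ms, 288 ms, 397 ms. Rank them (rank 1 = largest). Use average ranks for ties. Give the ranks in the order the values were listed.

2.5, 5, 1, 5, 5, 2.5

Sorted (descending): 409, 397, 397, 288, 288, 288
The 2 values of 397 occupy positions 2–3 → average rank (2+3)/2 = 2.5.
The 3 values of 288 occupy positions 4–6 → average rank 5.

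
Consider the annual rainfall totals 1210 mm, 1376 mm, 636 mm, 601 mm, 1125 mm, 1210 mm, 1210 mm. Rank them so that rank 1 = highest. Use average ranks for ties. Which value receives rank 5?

Sorted (descending): 1376, 1210, 1210, 1210, 1125, 636, 601
The 3 values of 1210 occupy positions 2–4 → average rank 3.
Rank 5 → value 1125.

1125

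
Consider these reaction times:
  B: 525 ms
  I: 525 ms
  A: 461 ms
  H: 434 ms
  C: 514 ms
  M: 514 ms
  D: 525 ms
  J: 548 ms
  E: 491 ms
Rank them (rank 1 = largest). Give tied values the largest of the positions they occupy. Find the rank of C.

6

Sorted (descending): 548, 525, 525, 525, 514, 514, 491, 461, 434
The 3 values of 525 occupy positions 2–4 → each gets rank 4.
The 2 values of 514 occupy positions 5–6 → each gets rank 6.
C has value 514 ms → rank 6.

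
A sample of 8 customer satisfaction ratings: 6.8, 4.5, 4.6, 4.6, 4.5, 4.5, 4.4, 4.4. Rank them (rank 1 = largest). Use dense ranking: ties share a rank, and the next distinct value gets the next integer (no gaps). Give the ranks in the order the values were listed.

1, 3, 2, 2, 3, 3, 4, 4

Sorted (descending): 6.8, 4.6, 4.6, 4.5, 4.5, 4.5, 4.4, 4.4
The 2 values of 4.6 share dense rank 2.
The 3 values of 4.5 share dense rank 3.
The 2 values of 4.4 share dense rank 4.
Remaining distinct values take the next consecutive integers.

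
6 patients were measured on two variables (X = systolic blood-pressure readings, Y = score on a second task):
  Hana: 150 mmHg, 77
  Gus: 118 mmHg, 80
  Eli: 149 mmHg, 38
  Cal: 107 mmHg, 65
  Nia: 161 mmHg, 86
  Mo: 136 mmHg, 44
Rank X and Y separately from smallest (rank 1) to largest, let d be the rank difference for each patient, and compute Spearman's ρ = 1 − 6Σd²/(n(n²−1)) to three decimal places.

0.314

Ranks of variable 1: 5, 2, 4, 1, 6, 3
Ranks of variable 2: 4, 5, 1, 3, 6, 2
d = r₁ − r₂: 1, -3, 3, -2, 0, 1
d²: 1, 9, 9, 4, 0, 1; Σd² = 24
ρ = 1 − 6·24/(6·35) = 1 − 144/210 = 0.314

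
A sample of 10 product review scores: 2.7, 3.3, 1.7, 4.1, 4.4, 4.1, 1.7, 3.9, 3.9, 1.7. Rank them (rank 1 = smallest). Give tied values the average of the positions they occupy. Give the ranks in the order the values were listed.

Sorted (ascending): 1.7, 1.7, 1.7, 2.7, 3.3, 3.9, 3.9, 4.1, 4.1, 4.4
The 3 values of 1.7 occupy positions 1–3 → average rank 2.
The 2 values of 3.9 occupy positions 6–7 → average rank (6+7)/2 = 6.5.
The 2 values of 4.1 occupy positions 8–9 → average rank (8+9)/2 = 8.5.

4, 5, 2, 8.5, 10, 8.5, 2, 6.5, 6.5, 2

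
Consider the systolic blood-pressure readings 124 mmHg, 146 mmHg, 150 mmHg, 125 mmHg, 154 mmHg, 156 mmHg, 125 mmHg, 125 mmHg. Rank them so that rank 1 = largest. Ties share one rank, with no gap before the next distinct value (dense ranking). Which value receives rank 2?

Sorted (descending): 156, 154, 150, 146, 125, 125, 125, 124
The 3 values of 125 share dense rank 5.
Remaining distinct values take the next consecutive integers.
Rank 2 → value 154.

154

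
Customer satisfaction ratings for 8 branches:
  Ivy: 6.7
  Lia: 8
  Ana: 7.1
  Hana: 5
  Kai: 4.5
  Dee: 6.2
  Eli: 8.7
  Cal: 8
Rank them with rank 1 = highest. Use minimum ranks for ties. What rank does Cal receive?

2

Sorted (descending): 8.7, 8, 8, 7.1, 6.7, 6.2, 5, 4.5
The 2 values of 8 occupy positions 2–3 → each gets rank 2.
Cal has value 8 → rank 2.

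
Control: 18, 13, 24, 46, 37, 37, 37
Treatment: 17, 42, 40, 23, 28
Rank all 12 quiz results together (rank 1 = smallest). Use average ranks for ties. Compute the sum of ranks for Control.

Sorted (ascending): 13, 17, 18, 23, 24, 28, 37, 37, 37, 40, 42, 46
The 3 values of 37 occupy positions 7–9 → average rank 8.
Control values → pooled ranks: 18→3, 13→1, 24→5, 46→12, 37→8, 37→8, 37→8
Rank sum = 3 + 1 + 5 + 12 + 8 + 8 + 8 = 45

45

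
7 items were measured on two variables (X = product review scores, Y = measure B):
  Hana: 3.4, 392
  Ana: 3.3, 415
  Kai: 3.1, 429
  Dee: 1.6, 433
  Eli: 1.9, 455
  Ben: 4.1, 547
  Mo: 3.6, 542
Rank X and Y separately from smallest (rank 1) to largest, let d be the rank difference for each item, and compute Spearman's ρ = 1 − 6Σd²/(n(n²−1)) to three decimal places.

0.321

Ranks of variable 1: 5, 4, 3, 1, 2, 7, 6
Ranks of variable 2: 1, 2, 3, 4, 5, 7, 6
d = r₁ − r₂: 4, 2, 0, -3, -3, 0, 0
d²: 16, 4, 0, 9, 9, 0, 0; Σd² = 38
ρ = 1 − 6·38/(7·48) = 1 − 228/336 = 0.321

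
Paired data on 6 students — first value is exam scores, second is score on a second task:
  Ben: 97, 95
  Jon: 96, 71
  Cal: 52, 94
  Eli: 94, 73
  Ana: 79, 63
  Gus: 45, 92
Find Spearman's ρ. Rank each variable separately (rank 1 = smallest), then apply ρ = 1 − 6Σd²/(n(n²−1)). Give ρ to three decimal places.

0.086

Ranks of variable 1: 6, 5, 2, 4, 3, 1
Ranks of variable 2: 6, 2, 5, 3, 1, 4
d = r₁ − r₂: 0, 3, -3, 1, 2, -3
d²: 0, 9, 9, 1, 4, 9; Σd² = 32
ρ = 1 − 6·32/(6·35) = 1 − 192/210 = 0.086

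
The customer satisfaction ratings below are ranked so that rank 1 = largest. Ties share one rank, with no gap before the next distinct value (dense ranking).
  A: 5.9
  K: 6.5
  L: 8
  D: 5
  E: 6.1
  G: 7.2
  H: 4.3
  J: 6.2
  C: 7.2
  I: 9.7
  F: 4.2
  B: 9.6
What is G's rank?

4

Sorted (descending): 9.7, 9.6, 8, 7.2, 7.2, 6.5, 6.2, 6.1, 5.9, 5, 4.3, 4.2
The 2 values of 7.2 share dense rank 4.
Remaining distinct values take the next consecutive integers.
G has value 7.2 → rank 4.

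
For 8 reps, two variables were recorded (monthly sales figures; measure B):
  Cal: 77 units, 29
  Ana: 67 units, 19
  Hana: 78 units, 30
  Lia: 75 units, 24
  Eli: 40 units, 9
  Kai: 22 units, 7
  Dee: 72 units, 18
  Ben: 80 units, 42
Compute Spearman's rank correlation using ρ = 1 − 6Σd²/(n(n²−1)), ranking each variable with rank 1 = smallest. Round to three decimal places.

0.976

Ranks of variable 1: 6, 3, 7, 5, 2, 1, 4, 8
Ranks of variable 2: 6, 4, 7, 5, 2, 1, 3, 8
d = r₁ − r₂: 0, -1, 0, 0, 0, 0, 1, 0
d²: 0, 1, 0, 0, 0, 0, 1, 0; Σd² = 2
ρ = 1 − 6·2/(8·63) = 1 − 12/504 = 0.976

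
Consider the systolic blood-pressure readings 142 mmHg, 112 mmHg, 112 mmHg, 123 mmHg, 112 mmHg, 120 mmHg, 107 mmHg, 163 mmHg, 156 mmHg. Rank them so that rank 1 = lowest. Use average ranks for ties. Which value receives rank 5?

Sorted (ascending): 107, 112, 112, 112, 120, 123, 142, 156, 163
The 3 values of 112 occupy positions 2–4 → average rank 3.
Rank 5 → value 120.

120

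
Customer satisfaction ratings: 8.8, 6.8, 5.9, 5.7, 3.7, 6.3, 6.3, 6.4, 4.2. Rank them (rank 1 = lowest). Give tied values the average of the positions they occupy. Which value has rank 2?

4.2

Sorted (ascending): 3.7, 4.2, 5.7, 5.9, 6.3, 6.3, 6.4, 6.8, 8.8
The 2 values of 6.3 occupy positions 5–6 → average rank (5+6)/2 = 5.5.
Rank 2 → value 4.2.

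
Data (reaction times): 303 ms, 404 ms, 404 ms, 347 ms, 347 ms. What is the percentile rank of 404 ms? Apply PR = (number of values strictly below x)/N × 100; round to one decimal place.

60.0

N = 5.
Strictly below 404: 3. Equal to 404: 2.
PR = 3/5 × 100 = 60.0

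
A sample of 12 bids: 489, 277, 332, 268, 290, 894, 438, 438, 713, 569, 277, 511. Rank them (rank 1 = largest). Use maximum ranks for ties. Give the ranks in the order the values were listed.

Sorted (descending): 894, 713, 569, 511, 489, 438, 438, 332, 290, 277, 277, 268
The 2 values of 438 occupy positions 6–7 → each gets rank 7.
The 2 values of 277 occupy positions 10–11 → each gets rank 11.

5, 11, 8, 12, 9, 1, 7, 7, 2, 3, 11, 4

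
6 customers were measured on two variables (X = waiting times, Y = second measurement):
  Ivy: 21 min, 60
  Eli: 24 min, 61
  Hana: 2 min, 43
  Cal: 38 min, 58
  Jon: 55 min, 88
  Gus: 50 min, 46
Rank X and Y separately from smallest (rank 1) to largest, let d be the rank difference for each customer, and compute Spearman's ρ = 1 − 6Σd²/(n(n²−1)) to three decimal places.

Ranks of variable 1: 2, 3, 1, 4, 6, 5
Ranks of variable 2: 4, 5, 1, 3, 6, 2
d = r₁ − r₂: -2, -2, 0, 1, 0, 3
d²: 4, 4, 0, 1, 0, 9; Σd² = 18
ρ = 1 − 6·18/(6·35) = 1 − 108/210 = 0.486

0.486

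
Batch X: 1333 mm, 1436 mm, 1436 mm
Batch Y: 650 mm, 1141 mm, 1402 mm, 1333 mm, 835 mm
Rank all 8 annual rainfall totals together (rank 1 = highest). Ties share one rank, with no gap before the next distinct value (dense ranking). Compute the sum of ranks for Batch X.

5

Sorted (descending): 1436, 1436, 1402, 1333, 1333, 1141, 835, 650
The 2 values of 1436 share dense rank 1.
The 2 values of 1333 share dense rank 3.
Remaining distinct values take the next consecutive integers.
Batch X values → pooled ranks: 1333→3, 1436→1, 1436→1
Rank sum = 3 + 1 + 1 = 5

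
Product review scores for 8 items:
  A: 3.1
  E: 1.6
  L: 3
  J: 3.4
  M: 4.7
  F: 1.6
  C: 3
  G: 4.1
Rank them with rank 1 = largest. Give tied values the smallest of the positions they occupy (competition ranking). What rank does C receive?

5

Sorted (descending): 4.7, 4.1, 3.4, 3.1, 3, 3, 1.6, 1.6
The 2 values of 3 occupy positions 5–6 → each gets rank 5.
The 2 values of 1.6 occupy positions 7–8 → each gets rank 7.
C has value 3 → rank 5.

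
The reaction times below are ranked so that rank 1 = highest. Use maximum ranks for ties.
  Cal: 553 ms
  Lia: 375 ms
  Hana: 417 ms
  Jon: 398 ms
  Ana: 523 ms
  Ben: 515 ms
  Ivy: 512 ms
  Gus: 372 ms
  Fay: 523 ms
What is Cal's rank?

Sorted (descending): 553, 523, 523, 515, 512, 417, 398, 375, 372
The 2 values of 523 occupy positions 2–3 → each gets rank 3.
Cal has value 553 ms → rank 1.

1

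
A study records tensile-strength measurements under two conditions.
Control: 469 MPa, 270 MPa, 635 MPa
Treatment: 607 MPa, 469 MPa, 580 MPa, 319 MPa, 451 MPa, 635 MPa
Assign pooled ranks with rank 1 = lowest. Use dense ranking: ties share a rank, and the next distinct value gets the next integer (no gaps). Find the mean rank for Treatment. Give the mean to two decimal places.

4.50

Sorted (ascending): 270, 319, 451, 469, 469, 580, 607, 635, 635
The 2 values of 469 share dense rank 4.
The 2 values of 635 share dense rank 7.
Remaining distinct values take the next consecutive integers.
Treatment values → pooled ranks: 607→6, 469→4, 580→5, 319→2, 451→3, 635→7
Mean rank = (6 + 4 + 5 + 2 + 3 + 7) / 6 = 4.50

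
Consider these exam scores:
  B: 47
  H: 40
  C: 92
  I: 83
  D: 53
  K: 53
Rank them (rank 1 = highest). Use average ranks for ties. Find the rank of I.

2

Sorted (descending): 92, 83, 53, 53, 47, 40
The 2 values of 53 occupy positions 3–4 → average rank (3+4)/2 = 3.5.
I has value 83 → rank 2.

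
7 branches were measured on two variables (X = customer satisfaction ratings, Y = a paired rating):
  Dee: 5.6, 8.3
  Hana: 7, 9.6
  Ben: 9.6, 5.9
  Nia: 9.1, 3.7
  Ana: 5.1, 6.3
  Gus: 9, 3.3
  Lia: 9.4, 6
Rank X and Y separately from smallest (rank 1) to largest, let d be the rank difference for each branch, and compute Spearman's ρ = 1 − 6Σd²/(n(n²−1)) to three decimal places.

Ranks of variable 1: 2, 3, 7, 5, 1, 4, 6
Ranks of variable 2: 6, 7, 3, 2, 5, 1, 4
d = r₁ − r₂: -4, -4, 4, 3, -4, 3, 2
d²: 16, 16, 16, 9, 16, 9, 4; Σd² = 86
ρ = 1 − 6·86/(7·48) = 1 − 516/336 = -0.536

-0.536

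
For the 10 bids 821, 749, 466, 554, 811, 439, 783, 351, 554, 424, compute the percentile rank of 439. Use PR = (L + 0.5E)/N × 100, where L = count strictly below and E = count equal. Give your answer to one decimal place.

N = 10.
Strictly below 439: 2. Equal to 439: 1.
PR = (2 + 0.5·1)/10 × 100 = 25.0

25.0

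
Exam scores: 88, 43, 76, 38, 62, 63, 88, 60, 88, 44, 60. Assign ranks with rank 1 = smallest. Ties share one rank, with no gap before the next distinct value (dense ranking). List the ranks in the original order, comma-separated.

8, 2, 7, 1, 5, 6, 8, 4, 8, 3, 4

Sorted (ascending): 38, 43, 44, 60, 60, 62, 63, 76, 88, 88, 88
The 2 values of 60 share dense rank 4.
The 3 values of 88 share dense rank 8.
Remaining distinct values take the next consecutive integers.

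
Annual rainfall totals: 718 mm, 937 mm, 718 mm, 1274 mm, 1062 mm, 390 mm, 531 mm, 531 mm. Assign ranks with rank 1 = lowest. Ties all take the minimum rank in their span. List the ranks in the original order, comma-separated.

Sorted (ascending): 390, 531, 531, 718, 718, 937, 1062, 1274
The 2 values of 531 occupy positions 2–3 → each gets rank 2.
The 2 values of 718 occupy positions 4–5 → each gets rank 4.

4, 6, 4, 8, 7, 1, 2, 2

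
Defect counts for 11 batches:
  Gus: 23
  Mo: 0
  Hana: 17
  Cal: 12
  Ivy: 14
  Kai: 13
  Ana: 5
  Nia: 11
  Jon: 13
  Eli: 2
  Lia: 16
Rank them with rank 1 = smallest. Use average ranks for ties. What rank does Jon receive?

Sorted (ascending): 0, 2, 5, 11, 12, 13, 13, 14, 16, 17, 23
The 2 values of 13 occupy positions 6–7 → average rank (6+7)/2 = 6.5.
Jon has value 13 → rank 6.5.

6.5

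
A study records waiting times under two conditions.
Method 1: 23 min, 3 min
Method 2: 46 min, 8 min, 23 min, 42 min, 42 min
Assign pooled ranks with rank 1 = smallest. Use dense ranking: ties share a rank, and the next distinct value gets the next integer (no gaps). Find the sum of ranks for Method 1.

4

Sorted (ascending): 3, 8, 23, 23, 42, 42, 46
The 2 values of 23 share dense rank 3.
The 2 values of 42 share dense rank 4.
Remaining distinct values take the next consecutive integers.
Method 1 values → pooled ranks: 23→3, 3→1
Rank sum = 3 + 1 = 4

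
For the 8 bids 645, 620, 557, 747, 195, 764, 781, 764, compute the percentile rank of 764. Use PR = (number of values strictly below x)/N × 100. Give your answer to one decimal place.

N = 8.
Strictly below 764: 5. Equal to 764: 2.
PR = 5/8 × 100 = 62.5

62.5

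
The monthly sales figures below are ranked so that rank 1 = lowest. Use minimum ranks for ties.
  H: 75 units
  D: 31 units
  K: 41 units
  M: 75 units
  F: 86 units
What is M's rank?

Sorted (ascending): 31, 41, 75, 75, 86
The 2 values of 75 occupy positions 3–4 → each gets rank 3.
M has value 75 units → rank 3.

3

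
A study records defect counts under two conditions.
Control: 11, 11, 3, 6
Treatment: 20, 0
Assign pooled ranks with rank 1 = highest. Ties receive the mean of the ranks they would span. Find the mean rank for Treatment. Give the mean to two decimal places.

3.50

Sorted (descending): 20, 11, 11, 6, 3, 0
The 2 values of 11 occupy positions 2–3 → average rank (2+3)/2 = 2.5.
Treatment values → pooled ranks: 20→1, 0→6
Mean rank = (1 + 6) / 2 = 3.50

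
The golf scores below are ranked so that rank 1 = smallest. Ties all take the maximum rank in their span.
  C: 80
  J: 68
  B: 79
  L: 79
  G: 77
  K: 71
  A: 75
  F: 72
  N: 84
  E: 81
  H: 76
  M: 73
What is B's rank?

9

Sorted (ascending): 68, 71, 72, 73, 75, 76, 77, 79, 79, 80, 81, 84
The 2 values of 79 occupy positions 8–9 → each gets rank 9.
B has value 79 → rank 9.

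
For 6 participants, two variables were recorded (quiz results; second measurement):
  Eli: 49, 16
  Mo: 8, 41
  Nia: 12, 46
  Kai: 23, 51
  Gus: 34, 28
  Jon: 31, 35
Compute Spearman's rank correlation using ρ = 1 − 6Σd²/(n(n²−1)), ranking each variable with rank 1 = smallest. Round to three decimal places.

Ranks of variable 1: 6, 1, 2, 3, 5, 4
Ranks of variable 2: 1, 4, 5, 6, 2, 3
d = r₁ − r₂: 5, -3, -3, -3, 3, 1
d²: 25, 9, 9, 9, 9, 1; Σd² = 62
ρ = 1 − 6·62/(6·35) = 1 − 372/210 = -0.771

-0.771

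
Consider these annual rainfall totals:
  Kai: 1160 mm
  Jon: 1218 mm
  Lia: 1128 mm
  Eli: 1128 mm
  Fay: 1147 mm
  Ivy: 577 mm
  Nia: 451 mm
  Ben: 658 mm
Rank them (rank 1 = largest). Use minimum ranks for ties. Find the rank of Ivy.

7

Sorted (descending): 1218, 1160, 1147, 1128, 1128, 658, 577, 451
The 2 values of 1128 occupy positions 4–5 → each gets rank 4.
Ivy has value 577 mm → rank 7.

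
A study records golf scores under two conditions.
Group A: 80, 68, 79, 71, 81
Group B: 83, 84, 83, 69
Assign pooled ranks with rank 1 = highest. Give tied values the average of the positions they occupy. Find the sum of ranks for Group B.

14

Sorted (descending): 84, 83, 83, 81, 80, 79, 71, 69, 68
The 2 values of 83 occupy positions 2–3 → average rank (2+3)/2 = 2.5.
Group B values → pooled ranks: 83→2.5, 84→1, 83→2.5, 69→8
Rank sum = 2.5 + 1 + 2.5 + 8 = 14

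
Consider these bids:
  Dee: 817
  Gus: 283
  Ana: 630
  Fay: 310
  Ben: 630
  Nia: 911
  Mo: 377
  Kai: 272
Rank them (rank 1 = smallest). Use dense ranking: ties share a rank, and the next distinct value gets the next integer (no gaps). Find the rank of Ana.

5

Sorted (ascending): 272, 283, 310, 377, 630, 630, 817, 911
The 2 values of 630 share dense rank 5.
Remaining distinct values take the next consecutive integers.
Ana has value 630 → rank 5.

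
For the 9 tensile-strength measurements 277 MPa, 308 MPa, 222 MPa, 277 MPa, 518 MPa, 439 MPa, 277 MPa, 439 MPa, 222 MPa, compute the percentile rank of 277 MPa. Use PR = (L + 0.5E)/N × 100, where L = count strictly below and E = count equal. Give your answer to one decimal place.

N = 9.
Strictly below 277: 2. Equal to 277: 3.
PR = (2 + 0.5·3)/9 × 100 = 38.9

38.9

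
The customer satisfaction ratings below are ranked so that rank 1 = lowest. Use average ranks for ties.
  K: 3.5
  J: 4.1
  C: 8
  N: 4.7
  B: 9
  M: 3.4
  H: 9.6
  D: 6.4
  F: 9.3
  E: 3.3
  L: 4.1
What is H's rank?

11

Sorted (ascending): 3.3, 3.4, 3.5, 4.1, 4.1, 4.7, 6.4, 8, 9, 9.3, 9.6
The 2 values of 4.1 occupy positions 4–5 → average rank (4+5)/2 = 4.5.
H has value 9.6 → rank 11.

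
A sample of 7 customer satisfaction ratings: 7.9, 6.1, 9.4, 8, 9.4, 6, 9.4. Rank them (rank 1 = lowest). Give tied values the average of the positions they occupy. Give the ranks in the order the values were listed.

3, 2, 6, 4, 6, 1, 6

Sorted (ascending): 6, 6.1, 7.9, 8, 9.4, 9.4, 9.4
The 3 values of 9.4 occupy positions 5–7 → average rank 6.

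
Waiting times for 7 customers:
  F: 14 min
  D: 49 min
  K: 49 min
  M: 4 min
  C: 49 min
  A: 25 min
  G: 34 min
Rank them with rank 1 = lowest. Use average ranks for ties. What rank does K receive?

Sorted (ascending): 4, 14, 25, 34, 49, 49, 49
The 3 values of 49 occupy positions 5–7 → average rank 6.
K has value 49 min → rank 6.

6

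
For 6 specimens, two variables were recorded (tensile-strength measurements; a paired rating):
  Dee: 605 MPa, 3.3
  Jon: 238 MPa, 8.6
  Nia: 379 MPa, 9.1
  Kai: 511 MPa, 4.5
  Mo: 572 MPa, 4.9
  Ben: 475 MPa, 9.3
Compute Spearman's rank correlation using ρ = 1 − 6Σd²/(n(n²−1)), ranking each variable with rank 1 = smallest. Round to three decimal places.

Ranks of variable 1: 6, 1, 2, 4, 5, 3
Ranks of variable 2: 1, 4, 5, 2, 3, 6
d = r₁ − r₂: 5, -3, -3, 2, 2, -3
d²: 25, 9, 9, 4, 4, 9; Σd² = 60
ρ = 1 − 6·60/(6·35) = 1 − 360/210 = -0.714

-0.714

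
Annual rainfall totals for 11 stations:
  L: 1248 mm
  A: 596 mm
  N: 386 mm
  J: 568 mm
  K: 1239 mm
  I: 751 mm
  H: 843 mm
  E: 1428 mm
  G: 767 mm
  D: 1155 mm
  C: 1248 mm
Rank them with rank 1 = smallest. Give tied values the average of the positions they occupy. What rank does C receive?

9.5

Sorted (ascending): 386, 568, 596, 751, 767, 843, 1155, 1239, 1248, 1248, 1428
The 2 values of 1248 occupy positions 9–10 → average rank (9+10)/2 = 9.5.
C has value 1248 mm → rank 9.5.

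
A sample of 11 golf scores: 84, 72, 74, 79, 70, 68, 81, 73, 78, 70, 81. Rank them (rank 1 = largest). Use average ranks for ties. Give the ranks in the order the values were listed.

Sorted (descending): 84, 81, 81, 79, 78, 74, 73, 72, 70, 70, 68
The 2 values of 81 occupy positions 2–3 → average rank (2+3)/2 = 2.5.
The 2 values of 70 occupy positions 9–10 → average rank (9+10)/2 = 9.5.

1, 8, 6, 4, 9.5, 11, 2.5, 7, 5, 9.5, 2.5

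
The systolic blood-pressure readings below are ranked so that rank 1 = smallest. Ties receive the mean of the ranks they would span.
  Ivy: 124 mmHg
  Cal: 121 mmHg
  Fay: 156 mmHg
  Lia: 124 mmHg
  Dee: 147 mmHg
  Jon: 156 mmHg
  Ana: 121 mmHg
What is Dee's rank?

5

Sorted (ascending): 121, 121, 124, 124, 147, 156, 156
The 2 values of 121 occupy positions 1–2 → average rank (1+2)/2 = 1.5.
The 2 values of 124 occupy positions 3–4 → average rank (3+4)/2 = 3.5.
The 2 values of 156 occupy positions 6–7 → average rank (6+7)/2 = 6.5.
Dee has value 147 mmHg → rank 5.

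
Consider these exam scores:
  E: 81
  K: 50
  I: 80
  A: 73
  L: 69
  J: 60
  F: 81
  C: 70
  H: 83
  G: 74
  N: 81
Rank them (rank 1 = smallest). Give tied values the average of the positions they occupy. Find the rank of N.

Sorted (ascending): 50, 60, 69, 70, 73, 74, 80, 81, 81, 81, 83
The 3 values of 81 occupy positions 8–10 → average rank 9.
N has value 81 → rank 9.

9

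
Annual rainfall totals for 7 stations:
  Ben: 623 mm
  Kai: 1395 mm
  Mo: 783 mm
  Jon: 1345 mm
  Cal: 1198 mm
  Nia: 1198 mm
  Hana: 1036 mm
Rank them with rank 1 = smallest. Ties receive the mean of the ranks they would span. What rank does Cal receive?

4.5

Sorted (ascending): 623, 783, 1036, 1198, 1198, 1345, 1395
The 2 values of 1198 occupy positions 4–5 → average rank (4+5)/2 = 4.5.
Cal has value 1198 mm → rank 4.5.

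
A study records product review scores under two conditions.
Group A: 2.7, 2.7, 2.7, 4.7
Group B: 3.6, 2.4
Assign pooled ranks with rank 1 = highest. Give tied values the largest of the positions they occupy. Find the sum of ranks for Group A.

16

Sorted (descending): 4.7, 3.6, 2.7, 2.7, 2.7, 2.4
The 3 values of 2.7 occupy positions 3–5 → each gets rank 5.
Group A values → pooled ranks: 2.7→5, 2.7→5, 2.7→5, 4.7→1
Rank sum = 5 + 5 + 5 + 1 = 16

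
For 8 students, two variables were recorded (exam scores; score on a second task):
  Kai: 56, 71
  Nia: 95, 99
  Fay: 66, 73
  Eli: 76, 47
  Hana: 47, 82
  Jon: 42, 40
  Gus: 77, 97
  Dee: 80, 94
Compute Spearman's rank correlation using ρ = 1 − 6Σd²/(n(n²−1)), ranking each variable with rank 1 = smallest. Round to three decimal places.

0.762

Ranks of variable 1: 3, 8, 4, 5, 2, 1, 6, 7
Ranks of variable 2: 3, 8, 4, 2, 5, 1, 7, 6
d = r₁ − r₂: 0, 0, 0, 3, -3, 0, -1, 1
d²: 0, 0, 0, 9, 9, 0, 1, 1; Σd² = 20
ρ = 1 − 6·20/(8·63) = 1 − 120/504 = 0.762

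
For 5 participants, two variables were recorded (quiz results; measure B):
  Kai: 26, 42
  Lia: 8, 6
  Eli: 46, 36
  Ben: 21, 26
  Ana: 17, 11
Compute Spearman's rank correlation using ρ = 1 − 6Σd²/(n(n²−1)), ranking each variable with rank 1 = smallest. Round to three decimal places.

Ranks of variable 1: 4, 1, 5, 3, 2
Ranks of variable 2: 5, 1, 4, 3, 2
d = r₁ − r₂: -1, 0, 1, 0, 0
d²: 1, 0, 1, 0, 0; Σd² = 2
ρ = 1 − 6·2/(5·24) = 1 − 12/120 = 0.900

0.900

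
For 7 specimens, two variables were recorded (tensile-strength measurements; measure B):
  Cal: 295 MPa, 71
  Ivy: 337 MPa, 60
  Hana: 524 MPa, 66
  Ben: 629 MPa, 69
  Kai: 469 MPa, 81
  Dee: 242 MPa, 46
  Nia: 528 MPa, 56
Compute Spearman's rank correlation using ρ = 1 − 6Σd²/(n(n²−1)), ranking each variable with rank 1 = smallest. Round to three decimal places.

0.179

Ranks of variable 1: 2, 3, 5, 7, 4, 1, 6
Ranks of variable 2: 6, 3, 4, 5, 7, 1, 2
d = r₁ − r₂: -4, 0, 1, 2, -3, 0, 4
d²: 16, 0, 1, 4, 9, 0, 16; Σd² = 46
ρ = 1 − 6·46/(7·48) = 1 − 276/336 = 0.179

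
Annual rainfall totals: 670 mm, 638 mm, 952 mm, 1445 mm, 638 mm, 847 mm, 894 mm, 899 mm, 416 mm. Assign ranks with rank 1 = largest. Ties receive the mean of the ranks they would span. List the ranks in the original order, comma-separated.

Sorted (descending): 1445, 952, 899, 894, 847, 670, 638, 638, 416
The 2 values of 638 occupy positions 7–8 → average rank (7+8)/2 = 7.5.

6, 7.5, 2, 1, 7.5, 5, 4, 3, 9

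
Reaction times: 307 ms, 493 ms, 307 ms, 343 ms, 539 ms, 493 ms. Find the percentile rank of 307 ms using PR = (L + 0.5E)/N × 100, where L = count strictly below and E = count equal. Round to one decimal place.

N = 6.
Strictly below 307: 0. Equal to 307: 2.
PR = (0 + 0.5·2)/6 × 100 = 16.7

16.7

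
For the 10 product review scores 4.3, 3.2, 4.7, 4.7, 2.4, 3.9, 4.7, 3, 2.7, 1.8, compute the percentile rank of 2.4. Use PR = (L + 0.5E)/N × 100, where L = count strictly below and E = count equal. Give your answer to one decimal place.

N = 10.
Strictly below 2.4: 1. Equal to 2.4: 1.
PR = (1 + 0.5·1)/10 × 100 = 15.0

15.0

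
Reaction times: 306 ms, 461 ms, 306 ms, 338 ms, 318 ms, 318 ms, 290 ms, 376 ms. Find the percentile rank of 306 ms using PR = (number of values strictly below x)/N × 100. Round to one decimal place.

12.5

N = 8.
Strictly below 306: 1. Equal to 306: 2.
PR = 1/8 × 100 = 12.5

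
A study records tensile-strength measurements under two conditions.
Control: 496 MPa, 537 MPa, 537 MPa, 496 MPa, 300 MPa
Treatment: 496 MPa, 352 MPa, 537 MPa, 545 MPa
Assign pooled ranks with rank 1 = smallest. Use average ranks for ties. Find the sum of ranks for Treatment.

22

Sorted (ascending): 300, 352, 496, 496, 496, 537, 537, 537, 545
The 3 values of 496 occupy positions 3–5 → average rank 4.
The 3 values of 537 occupy positions 6–8 → average rank 7.
Treatment values → pooled ranks: 496→4, 352→2, 537→7, 545→9
Rank sum = 4 + 2 + 7 + 9 = 22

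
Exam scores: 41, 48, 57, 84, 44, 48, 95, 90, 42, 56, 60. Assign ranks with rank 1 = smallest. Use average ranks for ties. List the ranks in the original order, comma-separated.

Sorted (ascending): 41, 42, 44, 48, 48, 56, 57, 60, 84, 90, 95
The 2 values of 48 occupy positions 4–5 → average rank (4+5)/2 = 4.5.

1, 4.5, 7, 9, 3, 4.5, 11, 10, 2, 6, 8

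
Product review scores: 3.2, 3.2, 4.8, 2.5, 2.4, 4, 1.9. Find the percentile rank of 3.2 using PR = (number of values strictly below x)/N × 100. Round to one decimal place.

N = 7.
Strictly below 3.2: 3. Equal to 3.2: 2.
PR = 3/7 × 100 = 42.9

42.9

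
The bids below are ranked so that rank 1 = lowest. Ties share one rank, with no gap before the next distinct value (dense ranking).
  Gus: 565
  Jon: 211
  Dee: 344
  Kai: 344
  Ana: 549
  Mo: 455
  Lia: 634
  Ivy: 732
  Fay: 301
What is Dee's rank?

3

Sorted (ascending): 211, 301, 344, 344, 455, 549, 565, 634, 732
The 2 values of 344 share dense rank 3.
Remaining distinct values take the next consecutive integers.
Dee has value 344 → rank 3.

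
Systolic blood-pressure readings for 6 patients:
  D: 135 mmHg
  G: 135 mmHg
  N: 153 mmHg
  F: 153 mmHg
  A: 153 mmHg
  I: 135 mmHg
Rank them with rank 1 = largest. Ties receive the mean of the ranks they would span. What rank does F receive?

Sorted (descending): 153, 153, 153, 135, 135, 135
The 3 values of 153 occupy positions 1–3 → average rank 2.
The 3 values of 135 occupy positions 4–6 → average rank 5.
F has value 153 mmHg → rank 2.

2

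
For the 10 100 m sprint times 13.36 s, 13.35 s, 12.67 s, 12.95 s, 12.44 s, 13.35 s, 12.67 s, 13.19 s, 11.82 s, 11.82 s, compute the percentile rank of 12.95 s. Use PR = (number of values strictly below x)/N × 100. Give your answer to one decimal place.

N = 10.
Strictly below 12.95: 5. Equal to 12.95: 1.
PR = 5/10 × 100 = 50.0

50.0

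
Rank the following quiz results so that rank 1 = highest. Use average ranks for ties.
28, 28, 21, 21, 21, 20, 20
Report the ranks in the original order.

Sorted (descending): 28, 28, 21, 21, 21, 20, 20
The 2 values of 28 occupy positions 1–2 → average rank (1+2)/2 = 1.5.
The 3 values of 21 occupy positions 3–5 → average rank 4.
The 2 values of 20 occupy positions 6–7 → average rank (6+7)/2 = 6.5.

1.5, 1.5, 4, 4, 4, 6.5, 6.5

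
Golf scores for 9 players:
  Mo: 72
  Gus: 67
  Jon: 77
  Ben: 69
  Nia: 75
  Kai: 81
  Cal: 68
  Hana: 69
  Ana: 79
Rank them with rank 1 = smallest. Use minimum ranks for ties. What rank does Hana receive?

Sorted (ascending): 67, 68, 69, 69, 72, 75, 77, 79, 81
The 2 values of 69 occupy positions 3–4 → each gets rank 3.
Hana has value 69 → rank 3.

3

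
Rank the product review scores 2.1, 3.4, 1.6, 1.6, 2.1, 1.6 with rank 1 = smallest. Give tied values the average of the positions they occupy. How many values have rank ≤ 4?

3

Sorted (ascending): 1.6, 1.6, 1.6, 2.1, 2.1, 3.4
The 3 values of 1.6 occupy positions 1–3 → average rank 2.
The 2 values of 2.1 occupy positions 4–5 → average rank (4+5)/2 = 4.5.
Ranks ≤ 4: {2, 2, 2} → 3 values.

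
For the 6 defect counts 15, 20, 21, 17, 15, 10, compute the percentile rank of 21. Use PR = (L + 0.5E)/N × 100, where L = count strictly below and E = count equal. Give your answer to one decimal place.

91.7

N = 6.
Strictly below 21: 5. Equal to 21: 1.
PR = (5 + 0.5·1)/6 × 100 = 91.7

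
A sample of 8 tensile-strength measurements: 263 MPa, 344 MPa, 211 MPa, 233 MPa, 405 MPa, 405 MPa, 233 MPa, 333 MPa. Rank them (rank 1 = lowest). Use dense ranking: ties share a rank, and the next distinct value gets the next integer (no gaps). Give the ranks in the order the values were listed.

3, 5, 1, 2, 6, 6, 2, 4

Sorted (ascending): 211, 233, 233, 263, 333, 344, 405, 405
The 2 values of 233 share dense rank 2.
The 2 values of 405 share dense rank 6.
Remaining distinct values take the next consecutive integers.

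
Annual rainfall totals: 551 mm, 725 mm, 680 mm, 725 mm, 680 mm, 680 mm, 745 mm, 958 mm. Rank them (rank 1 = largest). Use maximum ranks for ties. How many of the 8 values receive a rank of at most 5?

4

Sorted (descending): 958, 745, 725, 725, 680, 680, 680, 551
The 2 values of 725 occupy positions 3–4 → each gets rank 4.
The 3 values of 680 occupy positions 5–7 → each gets rank 7.
Ranks ≤ 5: {1, 2, 4, 4} → 4 values.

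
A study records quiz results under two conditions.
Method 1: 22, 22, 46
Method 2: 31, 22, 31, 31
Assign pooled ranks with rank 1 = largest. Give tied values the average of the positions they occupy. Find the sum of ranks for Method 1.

13

Sorted (descending): 46, 31, 31, 31, 22, 22, 22
The 3 values of 31 occupy positions 2–4 → average rank 3.
The 3 values of 22 occupy positions 5–7 → average rank 6.
Method 1 values → pooled ranks: 22→6, 22→6, 46→1
Rank sum = 6 + 6 + 1 = 13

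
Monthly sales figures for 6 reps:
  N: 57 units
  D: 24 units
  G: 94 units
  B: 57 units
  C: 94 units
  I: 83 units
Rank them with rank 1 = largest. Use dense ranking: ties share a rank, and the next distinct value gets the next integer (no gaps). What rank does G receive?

1

Sorted (descending): 94, 94, 83, 57, 57, 24
The 2 values of 94 share dense rank 1.
The 2 values of 57 share dense rank 3.
Remaining distinct values take the next consecutive integers.
G has value 94 units → rank 1.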